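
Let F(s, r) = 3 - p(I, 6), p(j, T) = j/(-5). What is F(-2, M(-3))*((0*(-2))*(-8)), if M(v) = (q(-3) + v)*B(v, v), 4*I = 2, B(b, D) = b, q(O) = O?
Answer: 0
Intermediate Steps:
I = ½ (I = (¼)*2 = ½ ≈ 0.50000)
p(j, T) = -j/5 (p(j, T) = j*(-⅕) = -j/5)
M(v) = v*(-3 + v) (M(v) = (-3 + v)*v = v*(-3 + v))
F(s, r) = 31/10 (F(s, r) = 3 - (-1)/(5*2) = 3 - 1*(-⅒) = 3 + ⅒ = 31/10)
F(-2, M(-3))*((0*(-2))*(-8)) = 31*((0*(-2))*(-8))/10 = 31*(0*(-8))/10 = (31/10)*0 = 0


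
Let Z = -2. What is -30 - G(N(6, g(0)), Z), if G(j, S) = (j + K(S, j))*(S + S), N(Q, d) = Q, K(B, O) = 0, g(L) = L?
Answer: -6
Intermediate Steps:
G(j, S) = 2*S*j (G(j, S) = (j + 0)*(S + S) = j*(2*S) = 2*S*j)
-30 - G(N(6, g(0)), Z) = -30 - 2*(-2)*6 = -30 - 1*(-24) = -30 + 24 = -6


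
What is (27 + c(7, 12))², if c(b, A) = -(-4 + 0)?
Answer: 961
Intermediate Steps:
c(b, A) = 4 (c(b, A) = -1*(-4) = 4)
(27 + c(7, 12))² = (27 + 4)² = 31² = 961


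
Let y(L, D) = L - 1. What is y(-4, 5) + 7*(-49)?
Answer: -348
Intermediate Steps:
y(L, D) = -1 + L
y(-4, 5) + 7*(-49) = (-1 - 4) + 7*(-49) = -5 - 343 = -348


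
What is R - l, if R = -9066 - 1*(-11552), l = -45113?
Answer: 47599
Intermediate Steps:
R = 2486 (R = -9066 + 11552 = 2486)
R - l = 2486 - 1*(-45113) = 2486 + 45113 = 47599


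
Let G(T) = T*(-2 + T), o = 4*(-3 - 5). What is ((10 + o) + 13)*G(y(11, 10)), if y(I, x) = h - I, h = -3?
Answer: -2016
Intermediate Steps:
o = -32 (o = 4*(-8) = -32)
y(I, x) = -3 - I
((10 + o) + 13)*G(y(11, 10)) = ((10 - 32) + 13)*((-3 - 1*11)*(-2 + (-3 - 1*11))) = (-22 + 13)*((-3 - 11)*(-2 + (-3 - 11))) = -(-126)*(-2 - 14) = -(-126)*(-16) = -9*224 = -2016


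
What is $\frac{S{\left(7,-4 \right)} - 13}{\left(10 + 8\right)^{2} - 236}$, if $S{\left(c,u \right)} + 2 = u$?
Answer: $- \frac{19}{88} \approx -0.21591$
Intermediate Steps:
$S{\left(c,u \right)} = -2 + u$
$\frac{S{\left(7,-4 \right)} - 13}{\left(10 + 8\right)^{2} - 236} = \frac{\left(-2 - 4\right) - 13}{\left(10 + 8\right)^{2} - 236} = \frac{-6 - 13}{18^{2} - 236} = - \frac{19}{324 - 236} = - \frac{19}{88}$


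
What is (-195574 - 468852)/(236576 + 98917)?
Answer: -664426/335493 ≈ -1.9804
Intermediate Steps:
(-195574 - 468852)/(236576 + 98917) = -664426/335493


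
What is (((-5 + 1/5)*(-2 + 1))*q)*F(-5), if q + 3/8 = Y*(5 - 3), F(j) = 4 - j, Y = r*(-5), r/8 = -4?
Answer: 69039/5 ≈ 13808.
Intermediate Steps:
r = -32 (r = 8*(-4) = -32)
Y = 160 (Y = -32*(-5) = 160)
q = 2557/8 (q = -3/8 + 160*(5 - 3) = -3/8 + 160*2 = -3/8 + 320 = 2557/8 ≈ 319.63)
(((-5 + 1/5)*(-2 + 1))*q)*F(-5) = (((-5 + 1/5)*(-2 + 1))*(2557/8))*(4 - 1*(-5)) = (((-5 + ⅕)*(-1))*(2557/8))*(4 + 5) = (-24/5*(-1)*(2557/8))*9 = ((24/5)*(2557/8))*9 = (7671/5)*9 = 69039/5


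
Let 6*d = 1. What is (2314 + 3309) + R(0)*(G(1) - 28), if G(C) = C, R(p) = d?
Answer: 11237/2 ≈ 5618.5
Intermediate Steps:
d = ⅙ (d = (⅙)*1 = ⅙ ≈ 0.16667)
R(p) = ⅙
(2314 + 3309) + R(0)*(G(1) - 28) = (2314 + 3309) + (1 - 28)/6 = 5623 + (⅙)*(-27) = 5623 - 9/2 = 11237/2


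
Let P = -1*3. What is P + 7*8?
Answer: 53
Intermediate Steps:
P = -3
P + 7*8 = -3 + 7*8 = -3 + 56 = 53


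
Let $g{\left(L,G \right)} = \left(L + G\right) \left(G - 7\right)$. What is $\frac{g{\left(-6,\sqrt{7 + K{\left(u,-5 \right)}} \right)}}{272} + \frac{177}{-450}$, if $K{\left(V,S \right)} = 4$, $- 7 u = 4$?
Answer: $- \frac{4049}{20400} - \frac{13 \sqrt{11}}{272} \approx -0.357$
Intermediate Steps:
$u = - \frac{4}{7}$ ($u = \left(- \frac{1}{7}\right) 4 = - \frac{4}{7} \approx -0.57143$)
$g{\left(L,G \right)} = \left(-7 + G\right) \left(G + L\right)$ ($g{\left(L,G \right)} = \left(G + L\right) \left(-7 + G\right) = \left(-7 + G\right) \left(G + L\right)$)
$\frac{g{\left(-6,\sqrt{7 + K{\left(u,-5 \right)}} \right)}}{272} + \frac{177}{-450} = \frac{\left(\sqrt{7 + 4}\right)^{2} - 7 \sqrt{7 + 4} - -42 + \sqrt{7 + 4} \left(-6\right)}{272} + \frac{177}{-450} = \left(\left(\sqrt{11}\right)^{2} - 7 \sqrt{11} + 42 + \sqrt{11} \left(-6\right)\right) \frac{1}{272} + 177 \left(- \frac{1}{450}\right) = \left(11 - 7 \sqrt{11} + 42 - 6 \sqrt{11}\right) \frac{1}{272} - \frac{59}{150} = \left(53 - 13 \sqrt{11}\right) \frac{1}{272} - \frac{59}{150} = \left(\frac{53}{272} - \frac{13 \sqrt{11}}{272}\right) - \frac{59}{150} = - \frac{4049}{20400} - \frac{13 \sqrt{11}}{272}$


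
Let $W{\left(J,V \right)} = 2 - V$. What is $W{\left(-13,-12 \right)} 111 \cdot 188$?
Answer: $292152$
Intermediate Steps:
$W{\left(-13,-12 \right)} 111 \cdot 188 = \left(2 - -12\right) 111 \cdot 188 = \left(2 + 12\right) 111 \cdot 188 = 14 \cdot 111 \cdot 188 = 1554 \cdot 188 = 292152$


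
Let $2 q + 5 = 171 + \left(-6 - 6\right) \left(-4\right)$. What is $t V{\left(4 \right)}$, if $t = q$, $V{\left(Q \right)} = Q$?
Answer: $428$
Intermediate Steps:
$q = 107$ ($q = - \frac{5}{2} + \frac{171 + \left(-6 - 6\right) \left(-4\right)}{2} = - \frac{5}{2} + \frac{171 - -48}{2} = - \frac{5}{2} + \frac{171 + 48}{2} = - \frac{5}{2} + \frac{1}{2} \cdot 219 = - \frac{5}{2} + \frac{219}{2} = 107$)
$t = 107$
$t V{\left(4 \right)} = 107 \cdot 4 = 428$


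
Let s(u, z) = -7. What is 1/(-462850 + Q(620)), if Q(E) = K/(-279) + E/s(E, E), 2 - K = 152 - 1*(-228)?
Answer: -217/100457376 ≈ -2.1601e-6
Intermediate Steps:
K = -378 (K = 2 - (152 - 1*(-228)) = 2 - (152 + 228) = 2 - 1*380 = 2 - 380 = -378)
Q(E) = 42/31 - E/7 (Q(E) = -378/(-279) + E/(-7) = -378*(-1/279) + E*(-1/7) = 42/31 - E/7)
1/(-462850 + Q(620)) = 1/(-462850 + (42/31 - 1/7*620)) = 1/(-462850 + (42/31 - 620/7)) = 1/(-462850 - 18926/217) = 1/(-100457376/217) = -217/100457376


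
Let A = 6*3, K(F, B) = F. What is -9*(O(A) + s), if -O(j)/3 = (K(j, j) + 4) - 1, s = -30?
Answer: 837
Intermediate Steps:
A = 18
O(j) = -9 - 3*j (O(j) = -3*((j + 4) - 1) = -3*((4 + j) - 1) = -3*(3 + j) = -9 - 3*j)
-9*(O(A) + s) = -9*((-9 - 3*18) - 30) = -9*((-9 - 54) - 30) = -9*(-63 - 30) = -9*(-93) = 837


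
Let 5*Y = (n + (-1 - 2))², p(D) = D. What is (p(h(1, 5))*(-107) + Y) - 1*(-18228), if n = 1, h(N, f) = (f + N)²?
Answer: 71884/5 ≈ 14377.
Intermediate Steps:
h(N, f) = (N + f)²
Y = ⅘ (Y = (1 + (-1 - 2))²/5 = (1 - 3)²/5 = (⅕)*(-2)² = (⅕)*4 = ⅘ ≈ 0.80000)
(p(h(1, 5))*(-107) + Y) - 1*(-18228) = ((1 + 5)²*(-107) + ⅘) - 1*(-18228) = (6²*(-107) + ⅘) + 18228 = (36*(-107) + ⅘) + 18228 = (-3852 + ⅘) + 18228 = -19256/5 + 18228 = 71884/5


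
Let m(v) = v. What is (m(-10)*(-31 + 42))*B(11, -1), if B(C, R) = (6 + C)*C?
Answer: -20570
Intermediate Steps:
B(C, R) = C*(6 + C)
(m(-10)*(-31 + 42))*B(11, -1) = (-10*(-31 + 42))*(11*(6 + 11)) = (-10*11)*(11*17) = -110*187 = -20570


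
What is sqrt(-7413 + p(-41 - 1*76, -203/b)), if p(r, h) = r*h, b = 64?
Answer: I*sqrt(450681)/8 ≈ 83.916*I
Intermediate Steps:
p(r, h) = h*r
sqrt(-7413 + p(-41 - 1*76, -203/b)) = sqrt(-7413 + (-203/64)*(-41 - 1*76)) = sqrt(-7413 + (-203*1/64)*(-41 - 76)) = sqrt(-7413 - 203/64*(-117)) = sqrt(-7413 + 23751/64) = sqrt(-450681/64) = I*sqrt(450681)/8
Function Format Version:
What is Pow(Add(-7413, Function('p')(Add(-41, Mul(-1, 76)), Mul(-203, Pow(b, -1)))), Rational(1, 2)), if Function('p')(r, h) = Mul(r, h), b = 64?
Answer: Mul(Rational(1, 8), I, Pow(450681, Rational(1, 2))) ≈ Mul(83.916, I)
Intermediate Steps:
Function('p')(r, h) = Mul(h, r)
Pow(Add(-7413, Function('p')(Add(-41, Mul(-1, 76)), Mul(-203, Pow(b, -1)))), Rational(1, 2)) = Pow(Add(-7413, Mul(Mul(-203, Pow(64, -1)), Add(-41, Mul(-1, 76)))), Rational(1, 2)) = Pow(Add(-7413, Mul(Mul(-203, Rational(1, 64)), Add(-41, -76))), Rational(1, 2)) = Pow(Add(-7413, Mul(Rational(-203, 64), -117)), Rational(1, 2)) = Pow(Add(-7413, Rational(23751, 64)), Rational(1, 2)) = Pow(Rational(-450681, 64), Rational(1, 2)) = Mul(Rational(1, 8), I, Pow(450681, Rational(1, 2)))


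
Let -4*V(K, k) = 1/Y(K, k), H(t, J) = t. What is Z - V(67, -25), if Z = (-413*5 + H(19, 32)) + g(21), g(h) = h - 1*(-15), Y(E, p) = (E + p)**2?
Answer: -14182559/7056 ≈ -2010.0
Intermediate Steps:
g(h) = 15 + h (g(h) = h + 15 = 15 + h)
Z = -2010 (Z = (-413*5 + 19) + (15 + 21) = (-2065 + 19) + 36 = -2046 + 36 = -2010)
V(K, k) = -1/(4*(K + k)**2)
Z - V(67, -25) = -2010 - (-1)/(4*(67 - 25)**2) = -2010 - (-1)/(4*42**2) = -2010 - (-1)/(4*1764) = -2010 - 1*(-1/7056) = -2010 + 1/7056 = -14182559/7056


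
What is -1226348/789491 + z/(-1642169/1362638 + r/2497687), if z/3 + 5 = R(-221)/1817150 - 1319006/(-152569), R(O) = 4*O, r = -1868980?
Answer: -5202975228817802777532532243526/727594274405158650334360824275 ≈ -7.1509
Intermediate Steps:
z = 1515739635231/138620379175 (z = -15 + 3*((4*(-221))/1817150 - 1319006/(-152569)) = -15 + 3*(-884*1/1817150 - 1319006*(-1/152569)) = -15 + 3*(-442/908575 + 1319006/152569) = -15 + 3*(1198348440952/138620379175) = -15 + 3595045322856/138620379175 = 1515739635231/138620379175 ≈ 10.934)
-1226348/789491 + z/(-1642169/1362638 + r/2497687) = -1226348/789491 + 1515739635231/(138620379175*(-1642169/1362638 - 1868980/2497687)) = -1226348/789491 + 1515739635231/(138620379175*(-6648367332343/3403443218306)) = -1226348/789491 + (1515739635231/138620379175)*(-3403443218306/6648367332343) = -1226348/789491 - 5158733782244557141738686/921599200504069901157025 = -5202975228817802777532532243526/727594274405158650334360824275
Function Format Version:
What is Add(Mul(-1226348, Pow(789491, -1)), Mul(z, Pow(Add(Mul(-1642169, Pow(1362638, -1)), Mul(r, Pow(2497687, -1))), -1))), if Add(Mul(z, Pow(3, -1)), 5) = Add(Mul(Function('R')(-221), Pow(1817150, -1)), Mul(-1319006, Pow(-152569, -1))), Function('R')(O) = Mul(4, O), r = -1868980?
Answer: Rational(-5202975228817802777532532243526, 727594274405158650334360824275) ≈ -7.1509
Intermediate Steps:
z = Rational(1515739635231, 138620379175) (z = Add(-15, Mul(3, Add(Mul(Mul(4, -221), Pow(1817150, -1)), Mul(-1319006, Pow(-152569, -1))))) = Add(-15, Mul(3, Add(Mul(-884, Rational(1, 1817150)), Mul(-1319006, Rational(-1, 152569))))) = Add(-15, Mul(3, Add(Rational(-442, 908575), Rational(1319006, 152569)))) = Add(-15, Mul(3, Rational(1198348440952, 138620379175))) = Add(-15, Rational(3595045322856, 138620379175)) = Rational(1515739635231, 138620379175) ≈ 10.934)
Add(Mul(-1226348, Pow(789491, -1)), Mul(z, Pow(Add(Mul(-1642169, Pow(1362638, -1)), Mul(r, Pow(2497687, -1))), -1))) = Add(Mul(-1226348, Pow(789491, -1)), Mul(Rational(1515739635231, 138620379175), Pow(Add(Mul(-1642169, Pow(1362638, -1)), Mul(-1868980, Pow(2497687, -1))), -1))) = Add(Mul(-1226348, Rational(1, 789491)), Mul(Rational(1515739635231, 138620379175), Pow(Add(Mul(-1642169, Rational(1, 1362638)), Mul(-1868980, Rational(1, 2497687))), -1))) = Add(Rational(-1226348, 789491), Mul(Rational(1515739635231, 138620379175), Pow(Add(Rational(-1642169, 1362638), Rational(-1868980, 2497687)), -1))) = Add(Rational(-1226348, 789491), Mul(Rational(1515739635231, 138620379175), Pow(Rational(-6648367332343, 3403443218306), -1))) = Add(Rational(-1226348, 789491), Mul(Rational(1515739635231, 138620379175), Rational(-3403443218306, 6648367332343))) = Add(Rational(-1226348, 789491), Rational(-5158733782244557141738686, 921599200504069901157025)) = Rational(-5202975228817802777532532243526, 727594274405158650334360824275)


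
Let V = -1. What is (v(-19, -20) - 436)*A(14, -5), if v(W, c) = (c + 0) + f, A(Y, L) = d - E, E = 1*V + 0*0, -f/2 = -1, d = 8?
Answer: -4086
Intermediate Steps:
f = 2 (f = -2*(-1) = 2)
E = -1 (E = 1*(-1) + 0*0 = -1 + 0 = -1)
A(Y, L) = 9 (A(Y, L) = 8 - 1*(-1) = 8 + 1 = 9)
v(W, c) = 2 + c (v(W, c) = (c + 0) + 2 = c + 2 = 2 + c)
(v(-19, -20) - 436)*A(14, -5) = ((2 - 20) - 436)*9 = (-18 - 436)*9 = -454*9 = -4086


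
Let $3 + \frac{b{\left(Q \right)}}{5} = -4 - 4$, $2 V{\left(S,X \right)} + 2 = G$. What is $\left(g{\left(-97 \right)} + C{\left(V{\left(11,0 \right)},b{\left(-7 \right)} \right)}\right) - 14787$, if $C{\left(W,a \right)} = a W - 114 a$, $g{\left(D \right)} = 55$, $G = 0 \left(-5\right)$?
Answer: $-8407$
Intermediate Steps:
$G = 0$
$V{\left(S,X \right)} = -1$ ($V{\left(S,X \right)} = -1 + \frac{1}{2} \cdot 0 = -1 + 0 = -1$)
$b{\left(Q \right)} = -55$ ($b{\left(Q \right)} = -15 + 5 \left(-4 - 4\right) = -15 + 5 \left(-8\right) = -15 - 40 = -55$)
$C{\left(W,a \right)} = - 114 a + W a$ ($C{\left(W,a \right)} = W a - 114 a = - 114 a + W a$)
$\left(g{\left(-97 \right)} + C{\left(V{\left(11,0 \right)},b{\left(-7 \right)} \right)}\right) - 14787 = \left(55 - 55 \left(-114 - 1\right)\right) - 14787 = \left(55 - -6325\right) - 14787 = \left(55 + 6325\right) - 14787 = 6380 - 14787 = -8407$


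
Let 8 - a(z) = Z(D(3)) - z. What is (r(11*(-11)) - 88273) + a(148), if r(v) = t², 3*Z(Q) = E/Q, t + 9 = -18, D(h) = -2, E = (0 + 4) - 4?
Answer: -87388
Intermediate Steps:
E = 0 (E = 4 - 4 = 0)
t = -27 (t = -9 - 18 = -27)
Z(Q) = 0 (Z(Q) = (0/Q)/3 = (⅓)*0 = 0)
r(v) = 729 (r(v) = (-27)² = 729)
a(z) = 8 + z (a(z) = 8 - (0 - z) = 8 - (-1)*z = 8 + z)
(r(11*(-11)) - 88273) + a(148) = (729 - 88273) + (8 + 148) = -87544 + 156 = -87388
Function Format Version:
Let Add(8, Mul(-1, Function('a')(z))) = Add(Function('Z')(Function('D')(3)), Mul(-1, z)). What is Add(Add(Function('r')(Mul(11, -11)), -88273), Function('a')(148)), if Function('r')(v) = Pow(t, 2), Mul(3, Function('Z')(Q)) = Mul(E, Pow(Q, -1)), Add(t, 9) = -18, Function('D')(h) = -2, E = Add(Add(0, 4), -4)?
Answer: -87388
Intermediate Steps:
E = 0 (E = Add(4, -4) = 0)
t = -27 (t = Add(-9, -18) = -27)
Function('Z')(Q) = 0 (Function('Z')(Q) = Mul(Rational(1, 3), Mul(0, Pow(Q, -1))) = Mul(Rational(1, 3), 0) = 0)
Function('r')(v) = 729 (Function('r')(v) = Pow(-27, 2) = 729)
Function('a')(z) = Add(8, z) (Function('a')(z) = Add(8, Mul(-1, Add(0, Mul(-1, z)))) = Add(8, Mul(-1, Mul(-1, z))) = Add(8, z))
Add(Add(Function('r')(Mul(11, -11)), -88273), Function('a')(148)) = Add(Add(729, -88273), Add(8, 148)) = Add(-87544, 156) = -87388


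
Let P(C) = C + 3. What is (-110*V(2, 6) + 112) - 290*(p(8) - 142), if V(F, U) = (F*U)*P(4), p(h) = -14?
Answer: 36112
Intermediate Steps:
P(C) = 3 + C
V(F, U) = 7*F*U (V(F, U) = (F*U)*(3 + 4) = (F*U)*7 = 7*F*U)
(-110*V(2, 6) + 112) - 290*(p(8) - 142) = (-770*2*6 + 112) - 290*(-14 - 142) = (-110*84 + 112) - 290*(-156) = (-9240 + 112) - 1*(-45240) = -9128 + 45240 = 36112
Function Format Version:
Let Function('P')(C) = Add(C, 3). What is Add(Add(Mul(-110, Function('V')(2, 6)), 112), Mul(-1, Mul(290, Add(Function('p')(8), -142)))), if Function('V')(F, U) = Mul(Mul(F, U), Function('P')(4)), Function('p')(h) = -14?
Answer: 36112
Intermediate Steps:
Function('P')(C) = Add(3, C)
Function('V')(F, U) = Mul(7, F, U) (Function('V')(F, U) = Mul(Mul(F, U), Add(3, 4)) = Mul(Mul(F, U), 7) = Mul(7, F, U))
Add(Add(Mul(-110, Function('V')(2, 6)), 112), Mul(-1, Mul(290, Add(Function('p')(8), -142)))) = Add(Add(Mul(-110, Mul(7, 2, 6)), 112), Mul(-1, Mul(290, Add(-14, -142)))) = Add(Add(Mul(-110, 84), 112), Mul(-1, Mul(290, -156))) = Add(Add(-9240, 112), Mul(-1, -45240)) = Add(-9128, 45240) = 36112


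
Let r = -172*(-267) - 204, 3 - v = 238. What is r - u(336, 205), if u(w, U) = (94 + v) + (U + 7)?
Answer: 45649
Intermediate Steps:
v = -235 (v = 3 - 1*238 = 3 - 238 = -235)
r = 45720 (r = 45924 - 204 = 45720)
u(w, U) = -134 + U (u(w, U) = (94 - 235) + (U + 7) = -141 + (7 + U) = -134 + U)
r - u(336, 205) = 45720 - (-134 + 205) = 45720 - 1*71 = 45720 - 71 = 45649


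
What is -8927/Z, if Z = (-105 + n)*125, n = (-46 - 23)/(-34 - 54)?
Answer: 785576/1146375 ≈ 0.68527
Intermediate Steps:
n = 69/88 (n = -69/(-88) = -69*(-1/88) = 69/88 ≈ 0.78409)
Z = -1146375/88 (Z = (-105 + 69/88)*125 = -9171/88*125 = -1146375/88 ≈ -13027.)
-8927/Z = -8927/(-1146375/88) = -8927*(-88/1146375) = 785576/1146375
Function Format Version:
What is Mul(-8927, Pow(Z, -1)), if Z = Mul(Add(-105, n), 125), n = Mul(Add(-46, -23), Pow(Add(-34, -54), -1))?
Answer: Rational(785576, 1146375) ≈ 0.68527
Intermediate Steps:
n = Rational(69, 88) (n = Mul(-69, Pow(-88, -1)) = Mul(-69, Rational(-1, 88)) = Rational(69, 88) ≈ 0.78409)
Z = Rational(-1146375, 88) (Z = Mul(Add(-105, Rational(69, 88)), 125) = Mul(Rational(-9171, 88), 125) = Rational(-1146375, 88) ≈ -13027.)
Mul(-8927, Pow(Z, -1)) = Mul(-8927, Pow(Rational(-1146375, 88), -1)) = Mul(-8927, Rational(-88, 1146375)) = Rational(785576, 1146375)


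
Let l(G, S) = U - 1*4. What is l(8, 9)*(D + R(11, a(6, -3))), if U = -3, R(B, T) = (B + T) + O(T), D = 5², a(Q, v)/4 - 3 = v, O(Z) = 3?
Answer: -273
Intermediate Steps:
a(Q, v) = 12 + 4*v
D = 25
R(B, T) = 3 + B + T (R(B, T) = (B + T) + 3 = 3 + B + T)
l(G, S) = -7 (l(G, S) = -3 - 1*4 = -3 - 4 = -7)
l(8, 9)*(D + R(11, a(6, -3))) = -7*(25 + (3 + 11 + (12 + 4*(-3)))) = -7*(25 + (3 + 11 + (12 - 12))) = -7*(25 + (3 + 11 + 0)) = -7*(25 + 14) = -7*39 = -273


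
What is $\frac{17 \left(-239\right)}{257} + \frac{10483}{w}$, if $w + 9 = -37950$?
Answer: $- \frac{156921548}{9755463} \approx -16.086$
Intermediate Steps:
$w = -37959$ ($w = -9 - 37950 = -37959$)
$\frac{17 \left(-239\right)}{257} + \frac{10483}{w} = \frac{17 \left(-239\right)}{257} + \frac{10483}{-37959} = \left(-4063\right) \frac{1}{257} + 10483 \left(- \frac{1}{37959}\right) = - \frac{4063}{257} - \frac{10483}{37959} = - \frac{156921548}{9755463}$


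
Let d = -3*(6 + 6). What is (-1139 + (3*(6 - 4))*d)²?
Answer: 1836025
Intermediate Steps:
d = -36 (d = -3*12 = -36)
(-1139 + (3*(6 - 4))*d)² = (-1139 + (3*(6 - 4))*(-36))² = (-1139 + (3*2)*(-36))² = (-1139 + 6*(-36))² = (-1139 - 216)² = (-1355)² = 1836025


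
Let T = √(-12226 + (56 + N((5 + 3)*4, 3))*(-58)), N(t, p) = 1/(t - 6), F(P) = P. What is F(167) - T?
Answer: 167 - I*√2615483/13 ≈ 167.0 - 124.4*I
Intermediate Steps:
N(t, p) = 1/(-6 + t)
T = I*√2615483/13 (T = √(-12226 + (56 + 1/(-6 + (5 + 3)*4))*(-58)) = √(-12226 + (56 + 1/(-6 + 8*4))*(-58)) = √(-12226 + (56 + 1/(-6 + 32))*(-58)) = √(-12226 + (56 + 1/26)*(-58)) = √(-12226 + (1457/26)*(-58)) = √(-12226 - 42253/13) = √(-201191/13) = I*√2615483/13 ≈ 124.4*I)
F(167) - T = 167 - I*√2615483/13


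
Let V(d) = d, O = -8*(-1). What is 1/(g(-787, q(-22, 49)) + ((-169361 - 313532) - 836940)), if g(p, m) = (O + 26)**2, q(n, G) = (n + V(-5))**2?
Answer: -1/1318677 ≈ -7.5834e-7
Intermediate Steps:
O = 8
q(n, G) = (-5 + n)**2 (q(n, G) = (n - 5)**2 = (-5 + n)**2)
g(p, m) = 1156 (g(p, m) = (8 + 26)**2 = 34**2 = 1156)
1/(g(-787, q(-22, 49)) + ((-169361 - 313532) - 836940)) = 1/(1156 + ((-169361 - 313532) - 836940)) = 1/(1156 + (-482893 - 836940)) = 1/(1156 - 1319833) = 1/(-1318677) = -1/1318677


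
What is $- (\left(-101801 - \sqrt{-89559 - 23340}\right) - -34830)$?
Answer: $66971 + i \sqrt{112899} \approx 66971.0 + 336.0 i$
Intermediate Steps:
$- (\left(-101801 - \sqrt{-89559 - 23340}\right) - -34830) = - (\left(-101801 - \sqrt{-112899}\right) + 34830) = - (\left(-101801 - i \sqrt{112899}\right) + 34830) = - (-66971 - i \sqrt{112899}) = 66971 + i \sqrt{112899}$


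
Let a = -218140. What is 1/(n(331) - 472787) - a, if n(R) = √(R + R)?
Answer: 48760299038192193/223527546707 - √662/223527546707 ≈ 2.1814e+5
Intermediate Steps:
n(R) = √2*√R (n(R) = √(2*R) = √2*√R)
1/(n(331) - 472787) - a = 1/(√2*√331 - 472787) - 1*(-218140) = 1/(√662 - 472787) + 218140 = 1/(-472787 + √662) + 218140 = 218140 + 1/(-472787 + √662)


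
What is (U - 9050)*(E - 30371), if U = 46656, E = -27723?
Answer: -2184682964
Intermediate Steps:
(U - 9050)*(E - 30371) = (46656 - 9050)*(-27723 - 30371) = 37606*(-58094) = -2184682964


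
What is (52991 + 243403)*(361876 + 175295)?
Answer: 159214261374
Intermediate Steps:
(52991 + 243403)*(361876 + 175295) = 296394*537171 = 159214261374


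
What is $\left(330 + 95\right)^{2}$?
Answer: $180625$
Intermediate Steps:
$\left(330 + 95\right)^{2} = 425^{2} = 180625$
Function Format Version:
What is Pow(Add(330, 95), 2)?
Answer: 180625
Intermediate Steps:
Pow(Add(330, 95), 2) = Pow(425, 2) = 180625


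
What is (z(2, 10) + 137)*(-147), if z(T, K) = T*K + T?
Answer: -23373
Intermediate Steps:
z(T, K) = T + K*T (z(T, K) = K*T + T = T + K*T)
(z(2, 10) + 137)*(-147) = (2*(1 + 10) + 137)*(-147) = (2*11 + 137)*(-147) = (22 + 137)*(-147) = 159*(-147) = -23373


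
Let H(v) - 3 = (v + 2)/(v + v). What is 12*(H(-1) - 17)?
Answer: -174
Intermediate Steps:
H(v) = 3 + (2 + v)/(2*v) (H(v) = 3 + (v + 2)/(v + v) = 3 + (2 + v)/((2*v)) = 3 + (2 + v)*(1/(2*v)) = 3 + (2 + v)/(2*v))
12*(H(-1) - 17) = 12*((7/2 + 1/(-1)) - 17) = 12*((7/2 - 1) - 17) = 12*(5/2 - 17) = 12*(-29/2) = -174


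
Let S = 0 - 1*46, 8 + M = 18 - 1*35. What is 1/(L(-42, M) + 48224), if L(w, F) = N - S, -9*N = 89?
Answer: 9/434341 ≈ 2.0721e-5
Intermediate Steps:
N = -89/9 (N = -⅑*89 = -89/9 ≈ -9.8889)
M = -25 (M = -8 + (18 - 1*35) = -8 + (18 - 35) = -8 - 17 = -25)
S = -46 (S = 0 - 46 = -46)
L(w, F) = 325/9 (L(w, F) = -89/9 - 1*(-46) = -89/9 + 46 = 325/9)
1/(L(-42, M) + 48224) = 1/(325/9 + 48224) = 1/(434341/9) = 9/434341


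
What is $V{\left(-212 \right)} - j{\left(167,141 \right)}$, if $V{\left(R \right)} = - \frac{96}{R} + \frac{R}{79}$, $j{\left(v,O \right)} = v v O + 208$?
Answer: $- \frac{16465625499}{4187} \approx -3.9326 \cdot 10^{6}$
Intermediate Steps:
$j{\left(v,O \right)} = 208 + O v^{2}$ ($j{\left(v,O \right)} = v^{2} O + 208 = O v^{2} + 208 = 208 + O v^{2}$)
$V{\left(R \right)} = - \frac{96}{R} + \frac{R}{79}$ ($V{\left(R \right)} = - \frac{96}{R} + R \frac{1}{79} = - \frac{96}{R} + \frac{R}{79}$)
$V{\left(-212 \right)} - j{\left(167,141 \right)} = \left(- \frac{96}{-212} + \frac{1}{79} \left(-212\right)\right) - \left(208 + 141 \cdot 167^{2}\right) = \left(\left(-96\right) \left(- \frac{1}{212}\right) - \frac{212}{79}\right) - \left(208 + 141 \cdot 27889\right) = \left(\frac{24}{53} - \frac{212}{79}\right) - \left(208 + 3932349\right) = - \frac{9340}{4187} - 3932557 = - \frac{16465625499}{4187}$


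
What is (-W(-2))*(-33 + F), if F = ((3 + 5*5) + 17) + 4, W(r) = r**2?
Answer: -64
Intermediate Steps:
F = 49 (F = ((3 + 25) + 17) + 4 = (28 + 17) + 4 = 45 + 4 = 49)
(-W(-2))*(-33 + F) = (-1*(-2)**2)*(-33 + 49) = -1*4*16 = -4*16 = -64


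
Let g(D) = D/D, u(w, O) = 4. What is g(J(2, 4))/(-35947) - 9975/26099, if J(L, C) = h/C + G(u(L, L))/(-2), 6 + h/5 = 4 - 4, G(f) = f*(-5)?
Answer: -358597424/938180753 ≈ -0.38223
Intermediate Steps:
G(f) = -5*f
h = -30 (h = -30 + 5*(4 - 4) = -30 + 5*0 = -30 + 0 = -30)
J(L, C) = 10 - 30/C (J(L, C) = -30/C - 5*4/(-2) = -30/C - 20*(-½) = -30/C + 10 = 10 - 30/C)
g(D) = 1
g(J(2, 4))/(-35947) - 9975/26099 = 1/(-35947) - 9975/26099 = 1*(-1/35947) - 9975*1/26099 = -1/35947 - 9975/26099 = -358597424/938180753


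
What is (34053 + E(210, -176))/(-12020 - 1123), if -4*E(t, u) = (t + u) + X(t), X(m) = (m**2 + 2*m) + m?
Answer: -22862/13143 ≈ -1.7395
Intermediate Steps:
X(m) = m**2 + 3*m
E(t, u) = -t/4 - u/4 - t*(3 + t)/4 (E(t, u) = -((t + u) + t*(3 + t))/4 = -(t + u + t*(3 + t))/4 = -t/4 - u/4 - t*(3 + t)/4)
(34053 + E(210, -176))/(-12020 - 1123) = (34053 + (-1/4*210 - 1/4*(-176) - 1/4*210*(3 + 210)))/(-12020 - 1123) = (34053 + (-105/2 + 44 - 1/4*210*213))/(-13143) = (34053 + (-105/2 + 44 - 22365/2))*(-1/13143) = (34053 - 11191)*(-1/13143) = 22862*(-1/13143) = -22862/13143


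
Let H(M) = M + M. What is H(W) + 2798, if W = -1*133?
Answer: 2532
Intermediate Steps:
W = -133
H(M) = 2*M
H(W) + 2798 = 2*(-133) + 2798 = -266 + 2798 = 2532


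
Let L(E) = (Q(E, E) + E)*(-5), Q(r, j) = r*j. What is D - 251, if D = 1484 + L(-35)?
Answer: -4717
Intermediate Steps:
Q(r, j) = j*r
L(E) = -5*E - 5*E² (L(E) = (E*E + E)*(-5) = (E² + E)*(-5) = (E + E²)*(-5) = -5*E - 5*E²)
D = -4466 (D = 1484 + 5*(-35)*(-1 - 1*(-35)) = 1484 + 5*(-35)*(-1 + 35) = 1484 + 5*(-35)*34 = 1484 - 5950 = -4466)
D - 251 = -4466 - 251 = -4717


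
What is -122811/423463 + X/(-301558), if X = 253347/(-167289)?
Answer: -2065126843530607/7120860118505102 ≈ -0.29001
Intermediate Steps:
X = -84449/55763 (X = 253347*(-1/167289) = -84449/55763 ≈ -1.5144)
-122811/423463 + X/(-301558) = -122811/423463 - 84449/55763/(-301558) = -122811*1/423463 - 84449/55763*(-1/301558) = -122811/423463 + 84449/16815778754 = -2065126843530607/7120860118505102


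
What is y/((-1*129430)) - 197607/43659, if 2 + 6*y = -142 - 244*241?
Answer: -598746164/134542485 ≈ -4.4502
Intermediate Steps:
y = -29474/3 (y = -1/3 + (-142 - 244*241)/6 = -1/3 + (-142 - 58804)/6 = -1/3 + (1/6)*(-58946) = -1/3 - 29473/3 = -29474/3 ≈ -9824.7)
y/((-1*129430)) - 197607/43659 = -29474/(3*((-1*129430))) - 197607/43659 = -29474/3/(-129430) - 197607*1/43659 = -29474/3*(-1/129430) - 65869/14553 = 14737/194145 - 65869/14553 = -598746164/134542485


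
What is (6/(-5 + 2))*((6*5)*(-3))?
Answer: 180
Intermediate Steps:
(6/(-5 + 2))*((6*5)*(-3)) = (6/(-3))*(30*(-3)) = (6*(-⅓))*(-90) = -2*(-90) = 180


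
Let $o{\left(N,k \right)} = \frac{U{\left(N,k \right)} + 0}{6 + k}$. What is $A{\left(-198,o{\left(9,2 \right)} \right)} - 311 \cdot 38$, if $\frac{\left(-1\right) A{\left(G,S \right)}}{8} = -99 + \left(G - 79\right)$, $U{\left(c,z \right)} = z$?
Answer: $-8810$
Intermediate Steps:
$o{\left(N,k \right)} = \frac{k}{6 + k}$ ($o{\left(N,k \right)} = \frac{k + 0}{6 + k} = \frac{k}{6 + k}$)
$A{\left(G,S \right)} = 1424 - 8 G$ ($A{\left(G,S \right)} = - 8 \left(-99 + \left(G - 79\right)\right) = - 8 \left(-99 + \left(-79 + G\right)\right) = - 8 \left(-178 + G\right) = 1424 - 8 G$)
$A{\left(-198,o{\left(9,2 \right)} \right)} - 311 \cdot 38 = \left(1424 - -1584\right) - 311 \cdot 38 = \left(1424 + 1584\right) - 11818 = 3008 - 11818 = -8810$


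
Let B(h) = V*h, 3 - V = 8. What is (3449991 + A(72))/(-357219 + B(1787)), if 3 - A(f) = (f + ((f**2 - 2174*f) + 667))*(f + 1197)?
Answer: -194567739/366154 ≈ -531.38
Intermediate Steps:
V = -5 (V = 3 - 1*8 = 3 - 8 = -5)
B(h) = -5*h
A(f) = 3 - (1197 + f)*(667 + f**2 - 2173*f) (A(f) = 3 - (f + ((f**2 - 2174*f) + 667))*(f + 1197) = 3 - (f + (667 + f**2 - 2174*f))*(1197 + f) = 3 - (667 + f**2 - 2173*f)*(1197 + f) = 3 - (1197 + f)*(667 + f**2 - 2173*f))
(3449991 + A(72))/(-357219 + B(1787)) = (3449991 + (-798396 - 1*72**3 + 976*72**2 + 2600414*72))/(-357219 - 5*1787) = (3449991 + (-798396 - 1*373248 + 976*5184 + 187229808))/(-357219 - 8935) = (3449991 + (-798396 - 373248 + 5059584 + 187229808))/(-366154) = (3449991 + 191117748)*(-1/366154) = 194567739*(-1/366154) = -194567739/366154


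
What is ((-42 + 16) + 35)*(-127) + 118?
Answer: -1025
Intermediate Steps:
((-42 + 16) + 35)*(-127) + 118 = (-26 + 35)*(-127) + 118 = 9*(-127) + 118 = -1143 + 118 = -1025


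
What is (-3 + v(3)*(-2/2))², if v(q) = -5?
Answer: 4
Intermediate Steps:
(-3 + v(3)*(-2/2))² = (-3 - (-10)/2)² = (-3 - 5*(-1))² = (-3 + 5)² = 2² = 4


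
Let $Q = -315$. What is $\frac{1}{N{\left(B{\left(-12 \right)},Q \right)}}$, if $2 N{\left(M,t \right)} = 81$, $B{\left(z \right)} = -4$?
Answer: $\frac{2}{81} \approx 0.024691$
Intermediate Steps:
$N{\left(M,t \right)} = \frac{81}{2}$ ($N{\left(M,t \right)} = \frac{1}{2} \cdot 81 = \frac{81}{2}$)
$\frac{1}{N{\left(B{\left(-12 \right)},Q \right)}} = \frac{1}{\frac{81}{2}} = \frac{2}{81}$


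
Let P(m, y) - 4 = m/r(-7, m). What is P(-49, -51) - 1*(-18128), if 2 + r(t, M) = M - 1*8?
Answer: 1069837/59 ≈ 18133.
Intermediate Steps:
r(t, M) = -10 + M (r(t, M) = -2 + (M - 1*8) = -2 + (M - 8) = -2 + (-8 + M) = -10 + M)
P(m, y) = 4 + m/(-10 + m)
P(-49, -51) - 1*(-18128) = 5*(-8 - 49)/(-10 - 49) - 1*(-18128) = 5*(-57)/(-59) + 18128 = 5*(-1/59)*(-57) + 18128 = 285/59 + 18128 = 1069837/59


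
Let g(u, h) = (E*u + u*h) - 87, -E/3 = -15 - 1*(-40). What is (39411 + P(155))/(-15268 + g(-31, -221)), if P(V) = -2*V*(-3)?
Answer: -40341/6179 ≈ -6.5287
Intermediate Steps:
E = -75 (E = -3*(-15 - 1*(-40)) = -3*(-15 + 40) = -3*25 = -75)
P(V) = 6*V
g(u, h) = -87 - 75*u + h*u (g(u, h) = (-75*u + u*h) - 87 = (-75*u + h*u) - 87 = -87 - 75*u + h*u)
(39411 + P(155))/(-15268 + g(-31, -221)) = (39411 + 6*155)/(-15268 + (-87 - 75*(-31) - 221*(-31))) = (39411 + 930)/(-15268 + (-87 + 2325 + 6851)) = 40341/(-15268 + 9089) = 40341/(-6179) = 40341*(-1/6179) = -40341/6179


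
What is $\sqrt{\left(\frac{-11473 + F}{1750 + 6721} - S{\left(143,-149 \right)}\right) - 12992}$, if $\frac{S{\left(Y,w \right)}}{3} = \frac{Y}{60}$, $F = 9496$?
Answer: $\frac{i \sqrt{93280768600215}}{84710} \approx 114.01 i$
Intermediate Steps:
$S{\left(Y,w \right)} = \frac{Y}{20}$ ($S{\left(Y,w \right)} = 3 \frac{Y}{60} = \frac{Y}{20}$)
$\sqrt{\left(\frac{-11473 + F}{1750 + 6721} - S{\left(143,-149 \right)}\right) - 12992} = \sqrt{\left(\frac{-11473 + 9496}{1750 + 6721} - \frac{1}{20} \cdot 143\right) - 12992} = \sqrt{\left(- \frac{1977}{8471} - \frac{143}{20}\right) - 12992} = \sqrt{- \frac{1250893}{169420} - 12992} = \sqrt{- \frac{2202355533}{169420}} = \frac{i \sqrt{93280768600215}}{84710}$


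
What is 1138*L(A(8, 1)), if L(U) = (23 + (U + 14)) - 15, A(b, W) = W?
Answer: 26174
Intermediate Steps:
L(U) = 22 + U (L(U) = (23 + (14 + U)) - 15 = (37 + U) - 15 = 22 + U)
1138*L(A(8, 1)) = 1138*(22 + 1) = 1138*23 = 26174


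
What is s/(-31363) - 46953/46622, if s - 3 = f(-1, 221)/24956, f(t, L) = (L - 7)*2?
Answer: -9188347524949/9122701898854 ≈ -1.0072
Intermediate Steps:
f(t, L) = -14 + 2*L (f(t, L) = (-7 + L)*2 = -14 + 2*L)
s = 18824/6239 (s = 3 + (-14 + 2*221)/24956 = 3 + (-14 + 442)*(1/24956) = 3 + 428*(1/24956) = 3 + 107/6239 = 18824/6239 ≈ 3.0172)
s/(-31363) - 46953/46622 = (18824/6239)/(-31363) - 46953/46622 = (18824/6239)*(-1/31363) - 46953*1/46622 = -18824/195673757 - 46953/46622 = -9188347524949/9122701898854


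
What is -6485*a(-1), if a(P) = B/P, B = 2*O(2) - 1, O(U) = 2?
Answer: 19455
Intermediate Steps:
B = 3 (B = 2*2 - 1 = 4 - 1 = 3)
a(P) = 3/P
-6485*a(-1) = -19455/(-1) = -19455*(-1) = -6485*(-3) = 19455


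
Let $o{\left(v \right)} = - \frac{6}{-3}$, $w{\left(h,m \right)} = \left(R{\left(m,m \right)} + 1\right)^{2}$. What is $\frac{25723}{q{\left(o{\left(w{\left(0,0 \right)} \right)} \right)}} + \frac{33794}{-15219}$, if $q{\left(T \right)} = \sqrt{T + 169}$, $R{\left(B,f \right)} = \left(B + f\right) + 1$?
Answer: $- \frac{33794}{15219} + \frac{25723 \sqrt{19}}{57} \approx 1964.9$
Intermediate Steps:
$R{\left(B,f \right)} = 1 + B + f$
$w{\left(h,m \right)} = \left(2 + 2 m\right)^{2}$ ($w{\left(h,m \right)} = \left(\left(1 + m + m\right) + 1\right)^{2} = \left(\left(1 + 2 m\right) + 1\right)^{2} = \left(2 + 2 m\right)^{2}$)
$o{\left(v \right)} = 2$ ($o{\left(v \right)} = \left(-6\right) \left(- \frac{1}{3}\right) = 2$)
$q{\left(T \right)} = \sqrt{169 + T}$
$\frac{25723}{q{\left(o{\left(w{\left(0,0 \right)} \right)} \right)}} + \frac{33794}{-15219} = \frac{25723}{\sqrt{169 + 2}} + \frac{33794}{-15219} = \frac{25723}{\sqrt{171}} + 33794 \left(- \frac{1}{15219}\right) = \frac{25723}{3 \sqrt{19}} - \frac{33794}{15219} = 25723 \frac{\sqrt{19}}{57} - \frac{33794}{15219} = \frac{25723 \sqrt{19}}{57} - \frac{33794}{15219} = - \frac{33794}{15219} + \frac{25723 \sqrt{19}}{57}$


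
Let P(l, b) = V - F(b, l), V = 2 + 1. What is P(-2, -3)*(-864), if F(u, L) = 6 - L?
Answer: 4320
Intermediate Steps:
V = 3
P(l, b) = -3 + l (P(l, b) = 3 - (6 - l) = 3 + (-6 + l) = -3 + l)
P(-2, -3)*(-864) = (-3 - 2)*(-864) = -5*(-864) = 4320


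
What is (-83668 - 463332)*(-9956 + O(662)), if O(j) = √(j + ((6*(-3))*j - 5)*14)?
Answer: 5445932000 - 1094000*I*√41558 ≈ 5.4459e+9 - 2.2302e+8*I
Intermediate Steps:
O(j) = √(-70 - 251*j) (O(j) = √(j + (-18*j - 5)*14) = √(j + (-5 - 18*j)*14) = √(j + (-70 - 252*j)) = √(-70 - 251*j))
(-83668 - 463332)*(-9956 + O(662)) = (-83668 - 463332)*(-9956 + √(-70 - 251*662)) = -547000*(-9956 + √(-70 - 166162)) = -547000*(-9956 + √(-166232)) = -547000*(-9956 + 2*I*√41558) = 5445932000 - 1094000*I*√41558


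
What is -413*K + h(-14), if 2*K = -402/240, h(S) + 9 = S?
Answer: 25831/80 ≈ 322.89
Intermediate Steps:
h(S) = -9 + S
K = -67/80 (K = (-402/240)/2 = (-402*1/240)/2 = (½)*(-67/40) = -67/80 ≈ -0.83750)
-413*K + h(-14) = -413*(-67/80) + (-9 - 14) = 27671/80 - 23 = 25831/80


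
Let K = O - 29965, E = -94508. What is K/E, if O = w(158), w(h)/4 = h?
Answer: 29333/94508 ≈ 0.31038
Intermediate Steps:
w(h) = 4*h
O = 632 (O = 4*158 = 632)
K = -29333 (K = 632 - 29965 = -29333)
K/E = -29333/(-94508) = -29333*(-1/94508) = 29333/94508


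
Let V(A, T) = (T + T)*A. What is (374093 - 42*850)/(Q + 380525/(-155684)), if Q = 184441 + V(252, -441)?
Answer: -52682375812/5888816457 ≈ -8.9462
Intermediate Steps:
V(A, T) = 2*A*T (V(A, T) = (2*T)*A = 2*A*T)
Q = -37823 (Q = 184441 + 2*252*(-441) = 184441 - 222264 = -37823)
(374093 - 42*850)/(Q + 380525/(-155684)) = (374093 - 42*850)/(-37823 + 380525/(-155684)) = (374093 - 35700)/(-37823 + 380525*(-1/155684)) = 338393/(-37823 - 380525/155684) = 338393/(-5888816457/155684) = 338393*(-155684/5888816457) = -52682375812/5888816457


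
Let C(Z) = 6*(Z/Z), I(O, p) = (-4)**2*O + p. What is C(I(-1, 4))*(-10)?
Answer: -60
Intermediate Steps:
I(O, p) = p + 16*O (I(O, p) = 16*O + p = p + 16*O)
C(Z) = 6 (C(Z) = 6*1 = 6)
C(I(-1, 4))*(-10) = 6*(-10) = -60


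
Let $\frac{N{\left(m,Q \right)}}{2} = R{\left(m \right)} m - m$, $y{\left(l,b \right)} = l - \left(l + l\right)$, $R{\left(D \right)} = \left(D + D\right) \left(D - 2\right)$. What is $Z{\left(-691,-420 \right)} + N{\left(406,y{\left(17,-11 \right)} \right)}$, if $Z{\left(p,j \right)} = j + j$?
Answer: $266373324$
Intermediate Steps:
$Z{\left(p,j \right)} = 2 j$
$R{\left(D \right)} = 2 D \left(-2 + D\right)$
$y{\left(l,b \right)} = - l$ ($y{\left(l,b \right)} = l - 2 l = - l$)
$N{\left(m,Q \right)} = - 2 m + 4 m^{2} \left(-2 + m\right)$ ($N{\left(m,Q \right)} = 2 \left(2 m \left(-2 + m\right) m - m\right) = 2 \left(2 m^{2} \left(-2 + m\right) - m\right) = 2 \left(- m + 2 m^{2} \left(-2 + m\right)\right) = - 2 m + 4 m^{2} \left(-2 + m\right)$)
$Z{\left(-691,-420 \right)} + N{\left(406,y{\left(17,-11 \right)} \right)} = 2 \left(-420\right) + 2 \cdot 406 \left(-1 + 2 \cdot 406 \left(-2 + 406\right)\right) = -840 + 2 \cdot 406 \left(-1 + 2 \cdot 406 \cdot 404\right) = -840 + 2 \cdot 406 \left(-1 + 328048\right) = -840 + 2 \cdot 406 \cdot 328047 = -840 + 266374164 = 266373324$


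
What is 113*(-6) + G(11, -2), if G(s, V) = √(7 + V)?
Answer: -678 + √5 ≈ -675.76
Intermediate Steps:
113*(-6) + G(11, -2) = 113*(-6) + √(7 - 2) = -678 + √5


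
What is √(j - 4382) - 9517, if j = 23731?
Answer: -9517 + √19349 ≈ -9377.9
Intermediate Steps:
√(j - 4382) - 9517 = √(23731 - 4382) - 9517 = √19349 - 9517 = -9517 + √19349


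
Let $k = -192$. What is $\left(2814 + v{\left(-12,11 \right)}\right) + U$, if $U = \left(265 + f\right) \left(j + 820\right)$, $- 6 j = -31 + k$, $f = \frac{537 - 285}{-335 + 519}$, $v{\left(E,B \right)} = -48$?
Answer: $\frac{63780595}{276} \approx 2.3109 \cdot 10^{5}$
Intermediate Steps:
$f = \frac{63}{46}$ ($f = \frac{252}{184} = 252 \cdot \frac{1}{184} = \frac{63}{46} \approx 1.3696$)
$j = \frac{223}{6}$ ($j = - \frac{-31 - 192}{6} = \left(- \frac{1}{6}\right) \left(-223\right) = \frac{223}{6} \approx 37.167$)
$U = \frac{63017179}{276}$ ($U = \left(265 + \frac{63}{46}\right) \left(\frac{223}{6} + 820\right) = \frac{12253}{46} \cdot \frac{5143}{6} = \frac{63017179}{276} \approx 2.2832 \cdot 10^{5}$)
$\left(2814 + v{\left(-12,11 \right)}\right) + U = \left(2814 - 48\right) + \frac{63017179}{276} = 2766 + \frac{63017179}{276} = \frac{63780595}{276}$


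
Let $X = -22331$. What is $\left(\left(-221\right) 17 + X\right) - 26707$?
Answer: $-52795$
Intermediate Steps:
$\left(\left(-221\right) 17 + X\right) - 26707 = \left(\left(-221\right) 17 - 22331\right) - 26707 = \left(-3757 - 22331\right) - 26707 = -26088 - 26707 = -52795$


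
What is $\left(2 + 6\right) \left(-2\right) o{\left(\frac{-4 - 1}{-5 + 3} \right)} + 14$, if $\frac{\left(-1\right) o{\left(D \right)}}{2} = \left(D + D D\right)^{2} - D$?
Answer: $2384$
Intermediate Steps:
$o{\left(D \right)} = - 2 \left(D + D^{2}\right)^{2} + 2 D$ ($o{\left(D \right)} = - 2 \left(\left(D + D D\right)^{2} - D\right) = - 2 \left(\left(D + D^{2}\right)^{2} - D\right) = - 2 \left(D + D^{2}\right)^{2} + 2 D$)
$\left(2 + 6\right) \left(-2\right) o{\left(\frac{-4 - 1}{-5 + 3} \right)} + 14 = \left(2 + 6\right) \left(-2\right) \left(- 2 \frac{-4 - 1}{-5 + 3} \left(-1 + \frac{-4 - 1}{-5 + 3} \left(1 + \frac{-4 - 1}{-5 + 3}\right)^{2}\right)\right) + 14 = 8 \left(-2\right) \left(- 2 \left(- \frac{5}{-2}\right) \left(-1 + - \frac{5}{-2} \left(1 - \frac{5}{-2}\right)^{2}\right)\right) + 14 = - 16 \left(- 2 \left(\left(-5\right) \left(- \frac{1}{2}\right)\right) \left(-1 + \left(-5\right) \left(- \frac{1}{2}\right) \left(1 - - \frac{5}{2}\right)^{2}\right)\right) + 14 = - 16 \left(\left(-2\right) \frac{5}{2} \left(-1 + \frac{5 \left(1 + \frac{5}{2}\right)^{2}}{2}\right)\right) + 14 = - 16 \left(\left(-2\right) \frac{5}{2} \left(-1 + \frac{5 \left(\frac{7}{2}\right)^{2}}{2}\right)\right) + 14 = - 16 \left(\left(-2\right) \frac{5}{2} \left(-1 + \frac{5}{2} \cdot \frac{49}{4}\right)\right) + 14 = - 16 \left(\left(-2\right) \frac{5}{2} \left(-1 + \frac{245}{8}\right)\right) + 14 = - 16 \left(\left(-2\right) \frac{5}{2} \cdot \frac{237}{8}\right) + 14 = \left(-16\right) \left(- \frac{1185}{8}\right) + 14 = 2370 + 14 = 2384$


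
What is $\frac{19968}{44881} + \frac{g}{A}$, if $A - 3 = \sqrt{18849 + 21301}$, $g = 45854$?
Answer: $- \frac{5372384634}{1801568221} + \frac{229270 \sqrt{1606}}{40141} \approx 225.91$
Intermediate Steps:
$A = 3 + 5 \sqrt{1606}$ ($A = 3 + \sqrt{18849 + 21301} = 3 + \sqrt{40150} = 3 + 5 \sqrt{1606} \approx 203.37$)
$\frac{19968}{44881} + \frac{g}{A} = \frac{19968}{44881} + \frac{45854}{3 + 5 \sqrt{1606}}$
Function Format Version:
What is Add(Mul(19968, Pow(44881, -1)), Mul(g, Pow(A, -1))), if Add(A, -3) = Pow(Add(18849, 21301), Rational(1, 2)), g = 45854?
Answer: Add(Rational(-5372384634, 1801568221), Mul(Rational(229270, 40141), Pow(1606, Rational(1, 2)))) ≈ 225.91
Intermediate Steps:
A = Add(3, Mul(5, Pow(1606, Rational(1, 2)))) (A = Add(3, Pow(Add(18849, 21301), Rational(1, 2))) = Add(3, Pow(40150, Rational(1, 2))) = Add(3, Mul(5, Pow(1606, Rational(1, 2)))) ≈ 203.37)
Add(Mul(19968, Pow(44881, -1)), Mul(g, Pow(A, -1))) = Add(Mul(19968, Pow(44881, -1)), Mul(45854, Pow(Add(3, Mul(5, Pow(1606, Rational(1, 2)))), -1))) = Add(Mul(19968, Rational(1, 44881)), Mul(45854, Pow(Add(3, Mul(5, Pow(1606, Rational(1, 2)))), -1))) = Add(Rational(19968, 44881), Mul(45854, Pow(Add(3, Mul(5, Pow(1606, Rational(1, 2)))), -1)))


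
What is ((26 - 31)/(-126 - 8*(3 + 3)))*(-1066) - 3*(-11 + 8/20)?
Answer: 508/435 ≈ 1.1678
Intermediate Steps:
((26 - 31)/(-126 - 8*(3 + 3)))*(-1066) - 3*(-11 + 8/20) = -5/(-126 - 8*6)*(-1066) - 3*(-11 + 8*(1/20)) = -5/(-126 - 48)*(-1066) - 3*(-11 + ⅖) = -5/(-174)*(-1066) - 3*(-53/5) = -5*(-1/174)*(-1066) + 159/5 = (5/174)*(-1066) + 159/5 = -2665/87 + 159/5 = 508/435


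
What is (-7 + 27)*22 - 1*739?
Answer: -299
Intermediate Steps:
(-7 + 27)*22 - 1*739 = 20*22 - 739 = 440 - 739 = -299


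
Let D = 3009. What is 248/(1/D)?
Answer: 746232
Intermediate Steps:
248/(1/D) = 248/(1/3009) = 248*3009 = 746232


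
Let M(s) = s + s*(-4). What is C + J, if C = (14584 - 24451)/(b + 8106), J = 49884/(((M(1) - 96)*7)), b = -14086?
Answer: -324937/4620 ≈ -70.333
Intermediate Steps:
M(s) = -3*s (M(s) = s - 4*s = -3*s)
J = -16628/231 (J = 49884/(((-3*1 - 96)*7)) = 49884/(((-3 - 96)*7)) = 49884/((-99*7)) = 49884/(-693) = 49884*(-1/693) = -16628/231 ≈ -71.983)
C = 33/20 (C = (14584 - 24451)/(-14086 + 8106) = -9867/(-5980) = -9867*(-1/5980) = 33/20 ≈ 1.6500)
C + J = 33/20 - 16628/231 = -324937/4620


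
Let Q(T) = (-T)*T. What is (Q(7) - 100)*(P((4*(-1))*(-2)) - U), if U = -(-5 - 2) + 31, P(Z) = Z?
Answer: 4470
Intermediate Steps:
Q(T) = -T²
U = 38 (U = -1*(-7) + 31 = 7 + 31 = 38)
(Q(7) - 100)*(P((4*(-1))*(-2)) - U) = (-1*7² - 100)*((4*(-1))*(-2) - 1*38) = (-1*49 - 100)*(-4*(-2) - 38) = (-49 - 100)*(8 - 38) = -149*(-30) = 4470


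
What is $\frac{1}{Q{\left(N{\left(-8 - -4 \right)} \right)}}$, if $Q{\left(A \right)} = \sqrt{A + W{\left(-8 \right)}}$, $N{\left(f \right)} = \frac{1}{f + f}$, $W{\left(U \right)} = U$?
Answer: $- \frac{2 i \sqrt{130}}{65} \approx - 0.35082 i$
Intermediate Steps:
$N{\left(f \right)} = \frac{1}{2 f}$
$Q{\left(A \right)} = \sqrt{-8 + A}$ ($Q{\left(A \right)} = \sqrt{A - 8} = \sqrt{-8 + A}$)
$\frac{1}{Q{\left(N{\left(-8 - -4 \right)} \right)}} = \frac{1}{\sqrt{-8 + \frac{1}{2 \left(-8 - -4\right)}}} = \frac{1}{\sqrt{-8 + \frac{1}{2 \left(-8 + 4\right)}}} = \frac{1}{\sqrt{-8 + \frac{1}{2 \left(-4\right)}}} = \frac{1}{\sqrt{-8 + \frac{1}{2} \left(- \frac{1}{4}\right)}} = \frac{1}{\sqrt{-8 - \frac{1}{8}}} = \frac{1}{\sqrt{- \frac{65}{8}}} = \frac{1}{\frac{1}{4} i \sqrt{130}} = - \frac{2 i \sqrt{130}}{65}$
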